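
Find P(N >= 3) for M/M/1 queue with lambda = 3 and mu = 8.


P(N >= 3) = rho^3 = (3/8)^3 = 0.0527

0.0527


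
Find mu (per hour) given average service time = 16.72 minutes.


mu = 60 / avg_service_time = 60 / 16.72 = 3.59 per hour

3.59 per hour


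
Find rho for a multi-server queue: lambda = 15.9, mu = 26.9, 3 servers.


rho = lambda / (c * mu) = 15.9 / (3 * 26.9) = 0.197

0.197


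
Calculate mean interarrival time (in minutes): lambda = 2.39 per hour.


Mean interarrival time = 60/lambda = 60/2.39 = 25.1 minutes

25.1 minutes


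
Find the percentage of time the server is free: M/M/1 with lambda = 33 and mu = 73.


Idle fraction = (1 - rho) * 100 = (1 - 33/73) * 100 = 54.8%

54.8%


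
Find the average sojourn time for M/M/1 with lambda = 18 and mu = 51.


W = 1/(mu - lambda) = 1/(51 - 18) = 0.0303 hours

0.0303 hours


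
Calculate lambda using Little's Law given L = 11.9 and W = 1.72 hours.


lambda = L / W = 11.9 / 1.72 = 6.92 per hour

6.92 per hour


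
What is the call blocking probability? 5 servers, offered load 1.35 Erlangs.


B(N,A) = (A^N/N!) / sum(A^k/k!, k=0..N) with N=5, A=1.35 = 0.0097

0.0097


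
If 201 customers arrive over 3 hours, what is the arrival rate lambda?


lambda = total arrivals / time = 201 / 3 = 67.0 per hour

67.0 per hour


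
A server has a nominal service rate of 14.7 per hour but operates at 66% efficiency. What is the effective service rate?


Effective rate = mu * efficiency = 14.7 * 0.66 = 9.7 per hour

9.7 per hour


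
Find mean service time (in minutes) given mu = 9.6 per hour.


Mean service time = 60/mu = 60/9.6 = 6.25 minutes

6.25 minutes


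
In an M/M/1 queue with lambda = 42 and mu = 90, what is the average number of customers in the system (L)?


rho = 42/90; L = rho/(1-rho) = 0.88

0.88


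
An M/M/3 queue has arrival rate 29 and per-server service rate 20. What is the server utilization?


rho = lambda/(c*mu) = 29/(3*20) = 0.4833

0.4833


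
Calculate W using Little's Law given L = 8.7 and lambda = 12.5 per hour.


W = L / lambda = 8.7 / 12.5 = 0.696 hours

0.696 hours


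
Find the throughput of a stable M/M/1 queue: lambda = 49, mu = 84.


For a stable queue (lambda < mu), throughput = lambda = 49 per hour

49 per hour


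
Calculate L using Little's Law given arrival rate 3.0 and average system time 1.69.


L = lambda * W = 3.0 * 1.69 = 5.07

5.07


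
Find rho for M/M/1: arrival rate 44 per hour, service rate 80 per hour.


rho = lambda/mu = 44/80 = 0.55

0.55


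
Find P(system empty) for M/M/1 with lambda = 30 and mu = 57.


P0 = 1 - rho = 1 - 30/57 = 0.4737

0.4737


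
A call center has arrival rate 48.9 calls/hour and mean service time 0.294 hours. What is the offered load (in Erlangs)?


Offered load a = lambda * E[S] = 48.9 * 0.294 = 14.38 Erlangs

14.38 Erlangs


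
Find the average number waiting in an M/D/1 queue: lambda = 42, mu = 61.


M/D/1: Lq = rho^2 / (2*(1-rho)) where rho = 42/61; Lq = 0.76

0.76


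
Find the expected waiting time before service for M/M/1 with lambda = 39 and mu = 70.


rho = 39/70; Wq = rho/(mu - lambda) = 0.018 hours

0.018 hours


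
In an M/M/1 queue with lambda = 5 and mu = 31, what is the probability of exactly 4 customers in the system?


rho = 5/31; P(n) = (1-rho)*rho^n = (1-5/31)*(5/31)^4 = 0.0006

0.0006


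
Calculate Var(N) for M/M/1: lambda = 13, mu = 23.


rho = 13/23; Var(N) = rho/(1-rho)^2 = 2.99

2.99


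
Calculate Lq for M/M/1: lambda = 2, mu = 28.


rho = 2/28; Lq = rho^2/(1-rho) = 0.01

0.01


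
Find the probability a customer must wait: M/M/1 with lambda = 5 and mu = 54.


P(wait) = rho = lambda/mu = 5/54 = 0.0926

0.0926


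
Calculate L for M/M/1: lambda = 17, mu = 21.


rho = 17/21; L = rho/(1-rho) = 4.25

4.25


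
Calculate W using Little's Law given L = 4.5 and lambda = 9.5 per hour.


W = L / lambda = 4.5 / 9.5 = 0.4737 hours

0.4737 hours


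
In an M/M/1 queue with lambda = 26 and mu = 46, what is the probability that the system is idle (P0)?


P0 = 1 - rho = 1 - 26/46 = 0.4348

0.4348


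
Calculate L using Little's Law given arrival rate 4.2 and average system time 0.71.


L = lambda * W = 4.2 * 0.71 = 2.98

2.98


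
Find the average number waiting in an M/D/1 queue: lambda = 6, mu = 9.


M/D/1: Lq = rho^2 / (2*(1-rho)) where rho = 6/9; Lq = 0.67

0.67


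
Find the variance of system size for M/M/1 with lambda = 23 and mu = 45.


rho = 23/45; Var(N) = rho/(1-rho)^2 = 2.14

2.14


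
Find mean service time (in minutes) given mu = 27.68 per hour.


Mean service time = 60/mu = 60/27.68 = 2.17 minutes

2.17 minutes


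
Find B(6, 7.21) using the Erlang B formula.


B(N,A) = (A^N/N!) / sum(A^k/k!, k=0..N) with N=6, A=7.21 = 0.3443

0.3443


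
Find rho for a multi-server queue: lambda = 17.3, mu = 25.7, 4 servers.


rho = lambda / (c * mu) = 17.3 / (4 * 25.7) = 0.1683

0.1683


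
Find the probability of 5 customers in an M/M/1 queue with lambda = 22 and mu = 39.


rho = 22/39; P(n) = (1-rho)*rho^n = (1-22/39)*(22/39)^5 = 0.0249

0.0249


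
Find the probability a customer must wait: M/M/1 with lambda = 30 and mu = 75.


P(wait) = rho = lambda/mu = 30/75 = 0.4

0.4


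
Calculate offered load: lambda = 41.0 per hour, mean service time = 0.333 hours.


Offered load a = lambda * E[S] = 41.0 * 0.333 = 13.65 Erlangs

13.65 Erlangs


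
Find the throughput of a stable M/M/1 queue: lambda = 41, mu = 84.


For a stable queue (lambda < mu), throughput = lambda = 41 per hour

41 per hour


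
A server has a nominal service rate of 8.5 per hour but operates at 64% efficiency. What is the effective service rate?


Effective rate = mu * efficiency = 8.5 * 0.64 = 5.44 per hour

5.44 per hour


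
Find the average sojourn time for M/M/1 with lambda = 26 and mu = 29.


W = 1/(mu - lambda) = 1/(29 - 26) = 0.3333 hours

0.3333 hours


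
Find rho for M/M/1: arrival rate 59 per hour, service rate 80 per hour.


rho = lambda/mu = 59/80 = 0.7375

0.7375


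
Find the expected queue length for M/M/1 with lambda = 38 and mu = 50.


rho = 38/50; Lq = rho^2/(1-rho) = 2.41

2.41


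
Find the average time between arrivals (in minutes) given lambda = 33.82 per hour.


Mean interarrival time = 60/lambda = 60/33.82 = 1.77 minutes

1.77 minutes


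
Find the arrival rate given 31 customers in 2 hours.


lambda = total arrivals / time = 31 / 2 = 15.5 per hour

15.5 per hour


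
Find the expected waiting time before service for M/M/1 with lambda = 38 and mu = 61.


rho = 38/61; Wq = rho/(mu - lambda) = 0.0271 hours

0.0271 hours


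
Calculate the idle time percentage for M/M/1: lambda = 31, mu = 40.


Idle fraction = (1 - rho) * 100 = (1 - 31/40) * 100 = 22.5%

22.5%


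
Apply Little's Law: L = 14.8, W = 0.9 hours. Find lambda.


lambda = L / W = 14.8 / 0.9 = 16.44 per hour

16.44 per hour


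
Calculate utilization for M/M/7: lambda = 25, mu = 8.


rho = lambda/(c*mu) = 25/(7*8) = 0.4464

0.4464


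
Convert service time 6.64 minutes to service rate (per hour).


mu = 60 / avg_service_time = 60 / 6.64 = 9.04 per hour

9.04 per hour


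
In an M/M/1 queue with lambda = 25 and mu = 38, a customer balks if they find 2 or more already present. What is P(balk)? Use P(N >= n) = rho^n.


P(N >= 2) = rho^2 = (25/38)^2 = 0.4328

0.4328


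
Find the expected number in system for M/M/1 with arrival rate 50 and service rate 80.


rho = 50/80; L = rho/(1-rho) = 1.67

1.67


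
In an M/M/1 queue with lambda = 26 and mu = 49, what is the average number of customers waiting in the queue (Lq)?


rho = 26/49; Lq = rho^2/(1-rho) = 0.6

0.6


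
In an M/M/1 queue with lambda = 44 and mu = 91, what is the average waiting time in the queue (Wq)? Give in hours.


rho = 44/91; Wq = rho/(mu - lambda) = 0.0103 hours

0.0103 hours


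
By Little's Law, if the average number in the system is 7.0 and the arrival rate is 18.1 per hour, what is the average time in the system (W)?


W = L / lambda = 7.0 / 18.1 = 0.3867 hours

0.3867 hours


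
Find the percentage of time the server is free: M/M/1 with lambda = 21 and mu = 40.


Idle fraction = (1 - rho) * 100 = (1 - 21/40) * 100 = 47.5%

47.5%


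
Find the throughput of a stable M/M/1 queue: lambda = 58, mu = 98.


For a stable queue (lambda < mu), throughput = lambda = 58 per hour

58 per hour


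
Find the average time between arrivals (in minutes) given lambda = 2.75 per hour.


Mean interarrival time = 60/lambda = 60/2.75 = 21.82 minutes

21.82 minutes


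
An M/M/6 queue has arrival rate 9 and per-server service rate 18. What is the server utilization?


rho = lambda/(c*mu) = 9/(6*18) = 0.0833

0.0833


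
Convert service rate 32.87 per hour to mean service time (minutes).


Mean service time = 60/mu = 60/32.87 = 1.83 minutes

1.83 minutes


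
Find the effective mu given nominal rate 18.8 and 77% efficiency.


Effective rate = mu * efficiency = 18.8 * 0.77 = 14.48 per hour

14.48 per hour


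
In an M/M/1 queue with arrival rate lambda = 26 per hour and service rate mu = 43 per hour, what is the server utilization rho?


rho = lambda/mu = 26/43 = 0.6047

0.6047


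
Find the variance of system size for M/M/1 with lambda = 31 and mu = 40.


rho = 31/40; Var(N) = rho/(1-rho)^2 = 15.31

15.31


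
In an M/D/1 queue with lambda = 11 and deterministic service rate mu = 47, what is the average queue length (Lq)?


M/D/1: Lq = rho^2 / (2*(1-rho)) where rho = 11/47; Lq = 0.04

0.04


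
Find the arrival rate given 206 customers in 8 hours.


lambda = total arrivals / time = 206 / 8 = 25.75 per hour

25.75 per hour


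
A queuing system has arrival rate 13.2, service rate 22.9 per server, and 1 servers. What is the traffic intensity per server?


rho = lambda / (c * mu) = 13.2 / (1 * 22.9) = 0.5764

0.5764


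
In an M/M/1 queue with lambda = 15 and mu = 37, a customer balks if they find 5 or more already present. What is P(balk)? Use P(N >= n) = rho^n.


P(N >= 5) = rho^5 = (15/37)^5 = 0.011

0.011


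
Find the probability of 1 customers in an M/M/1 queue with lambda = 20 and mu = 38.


rho = 20/38; P(n) = (1-rho)*rho^n = (1-20/38)*(20/38)^1 = 0.2493

0.2493


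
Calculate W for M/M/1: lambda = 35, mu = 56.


W = 1/(mu - lambda) = 1/(56 - 35) = 0.0476 hours

0.0476 hours


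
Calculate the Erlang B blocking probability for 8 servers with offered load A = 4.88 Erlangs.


B(N,A) = (A^N/N!) / sum(A^k/k!, k=0..N) with N=8, A=4.88 = 0.0645

0.0645


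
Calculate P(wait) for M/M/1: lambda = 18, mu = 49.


P(wait) = rho = lambda/mu = 18/49 = 0.3673

0.3673


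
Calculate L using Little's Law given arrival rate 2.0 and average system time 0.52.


L = lambda * W = 2.0 * 0.52 = 1.04

1.04


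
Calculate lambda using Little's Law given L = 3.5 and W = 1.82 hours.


lambda = L / W = 3.5 / 1.82 = 1.92 per hour

1.92 per hour


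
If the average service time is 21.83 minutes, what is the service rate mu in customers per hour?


mu = 60 / avg_service_time = 60 / 21.83 = 2.75 per hour

2.75 per hour


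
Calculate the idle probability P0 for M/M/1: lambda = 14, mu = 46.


P0 = 1 - rho = 1 - 14/46 = 0.6957

0.6957


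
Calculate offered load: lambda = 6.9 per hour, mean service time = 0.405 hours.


Offered load a = lambda * E[S] = 6.9 * 0.405 = 2.79 Erlangs

2.79 Erlangs


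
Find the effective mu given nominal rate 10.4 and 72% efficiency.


Effective rate = mu * efficiency = 10.4 * 0.72 = 7.49 per hour

7.49 per hour


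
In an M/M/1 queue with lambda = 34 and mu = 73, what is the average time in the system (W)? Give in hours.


W = 1/(mu - lambda) = 1/(73 - 34) = 0.0256 hours

0.0256 hours


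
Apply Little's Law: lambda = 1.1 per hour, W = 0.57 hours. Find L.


L = lambda * W = 1.1 * 0.57 = 0.63

0.63


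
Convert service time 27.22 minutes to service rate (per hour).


mu = 60 / avg_service_time = 60 / 27.22 = 2.2 per hour

2.2 per hour


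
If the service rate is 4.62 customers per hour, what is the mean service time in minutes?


Mean service time = 60/mu = 60/4.62 = 12.99 minutes

12.99 minutes


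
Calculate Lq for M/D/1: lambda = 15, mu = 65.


M/D/1: Lq = rho^2 / (2*(1-rho)) where rho = 15/65; Lq = 0.03

0.03


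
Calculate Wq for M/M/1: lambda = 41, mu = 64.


rho = 41/64; Wq = rho/(mu - lambda) = 0.0279 hours

0.0279 hours


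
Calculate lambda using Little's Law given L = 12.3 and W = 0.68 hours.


lambda = L / W = 12.3 / 0.68 = 18.09 per hour

18.09 per hour


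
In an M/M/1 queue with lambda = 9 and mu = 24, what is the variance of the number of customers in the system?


rho = 9/24; Var(N) = rho/(1-rho)^2 = 0.96

0.96


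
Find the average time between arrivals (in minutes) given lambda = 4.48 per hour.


Mean interarrival time = 60/lambda = 60/4.48 = 13.39 minutes

13.39 minutes


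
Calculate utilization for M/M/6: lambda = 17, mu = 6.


rho = lambda/(c*mu) = 17/(6*6) = 0.4722

0.4722


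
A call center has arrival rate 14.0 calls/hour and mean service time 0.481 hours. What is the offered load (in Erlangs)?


Offered load a = lambda * E[S] = 14.0 * 0.481 = 6.73 Erlangs

6.73 Erlangs


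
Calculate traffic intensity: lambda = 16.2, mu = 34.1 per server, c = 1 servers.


rho = lambda / (c * mu) = 16.2 / (1 * 34.1) = 0.4751

0.4751


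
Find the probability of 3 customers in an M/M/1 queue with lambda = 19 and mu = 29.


rho = 19/29; P(n) = (1-rho)*rho^n = (1-19/29)*(19/29)^3 = 0.097

0.097


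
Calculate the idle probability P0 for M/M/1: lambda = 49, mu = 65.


P0 = 1 - rho = 1 - 49/65 = 0.2462

0.2462


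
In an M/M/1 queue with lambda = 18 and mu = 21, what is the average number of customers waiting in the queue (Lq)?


rho = 18/21; Lq = rho^2/(1-rho) = 5.14

5.14


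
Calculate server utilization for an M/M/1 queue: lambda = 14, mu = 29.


rho = lambda/mu = 14/29 = 0.4828

0.4828


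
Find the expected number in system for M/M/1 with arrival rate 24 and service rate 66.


rho = 24/66; L = rho/(1-rho) = 0.57

0.57


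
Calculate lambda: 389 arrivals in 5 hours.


lambda = total arrivals / time = 389 / 5 = 77.8 per hour

77.8 per hour


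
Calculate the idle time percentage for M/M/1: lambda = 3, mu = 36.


Idle fraction = (1 - rho) * 100 = (1 - 3/36) * 100 = 91.7%

91.7%


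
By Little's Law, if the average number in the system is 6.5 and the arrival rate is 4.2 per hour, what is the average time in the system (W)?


W = L / lambda = 6.5 / 4.2 = 1.5476 hours

1.5476 hours


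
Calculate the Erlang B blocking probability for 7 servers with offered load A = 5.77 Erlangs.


B(N,A) = (A^N/N!) / sum(A^k/k!, k=0..N) with N=7, A=5.77 = 0.1701

0.1701


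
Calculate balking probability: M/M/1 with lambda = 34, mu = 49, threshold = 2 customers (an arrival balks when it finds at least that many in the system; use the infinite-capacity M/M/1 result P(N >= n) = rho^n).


P(N >= 2) = rho^2 = (34/49)^2 = 0.4815

0.4815


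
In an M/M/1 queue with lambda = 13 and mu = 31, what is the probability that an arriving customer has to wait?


P(wait) = rho = lambda/mu = 13/31 = 0.4194

0.4194


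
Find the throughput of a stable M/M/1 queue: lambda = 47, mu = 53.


For a stable queue (lambda < mu), throughput = lambda = 47 per hour

47 per hour


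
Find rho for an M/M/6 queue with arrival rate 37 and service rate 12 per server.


rho = lambda/(c*mu) = 37/(6*12) = 0.5139

0.5139


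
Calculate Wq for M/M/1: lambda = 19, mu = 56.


rho = 19/56; Wq = rho/(mu - lambda) = 0.0092 hours

0.0092 hours


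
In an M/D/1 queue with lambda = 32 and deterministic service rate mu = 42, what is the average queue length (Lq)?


M/D/1: Lq = rho^2 / (2*(1-rho)) where rho = 32/42; Lq = 1.22

1.22


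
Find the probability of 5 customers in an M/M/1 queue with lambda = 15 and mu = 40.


rho = 15/40; P(n) = (1-rho)*rho^n = (1-15/40)*(15/40)^5 = 0.0046

0.0046


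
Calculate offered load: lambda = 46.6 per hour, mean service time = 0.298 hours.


Offered load a = lambda * E[S] = 46.6 * 0.298 = 13.89 Erlangs

13.89 Erlangs


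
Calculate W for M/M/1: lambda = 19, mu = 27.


W = 1/(mu - lambda) = 1/(27 - 19) = 0.125 hours

0.125 hours


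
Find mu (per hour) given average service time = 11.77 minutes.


mu = 60 / avg_service_time = 60 / 11.77 = 5.1 per hour

5.1 per hour


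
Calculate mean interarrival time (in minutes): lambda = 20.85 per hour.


Mean interarrival time = 60/lambda = 60/20.85 = 2.88 minutes

2.88 minutes


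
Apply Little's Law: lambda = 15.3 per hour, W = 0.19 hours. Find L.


L = lambda * W = 15.3 * 0.19 = 2.91

2.91


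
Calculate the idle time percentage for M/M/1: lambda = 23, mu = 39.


Idle fraction = (1 - rho) * 100 = (1 - 23/39) * 100 = 41.0%

41.0%


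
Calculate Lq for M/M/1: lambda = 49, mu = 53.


rho = 49/53; Lq = rho^2/(1-rho) = 11.33

11.33


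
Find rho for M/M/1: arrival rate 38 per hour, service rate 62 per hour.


rho = lambda/mu = 38/62 = 0.6129

0.6129


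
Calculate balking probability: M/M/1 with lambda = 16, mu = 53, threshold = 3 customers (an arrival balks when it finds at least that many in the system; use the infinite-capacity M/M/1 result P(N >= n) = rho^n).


P(N >= 3) = rho^3 = (16/53)^3 = 0.0275

0.0275


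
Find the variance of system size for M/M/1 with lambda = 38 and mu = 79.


rho = 38/79; Var(N) = rho/(1-rho)^2 = 1.79

1.79


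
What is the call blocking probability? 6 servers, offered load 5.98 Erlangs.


B(N,A) = (A^N/N!) / sum(A^k/k!, k=0..N) with N=6, A=5.98 = 0.2635

0.2635


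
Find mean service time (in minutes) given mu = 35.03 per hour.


Mean service time = 60/mu = 60/35.03 = 1.71 minutes

1.71 minutes


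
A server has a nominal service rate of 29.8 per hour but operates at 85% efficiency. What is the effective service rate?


Effective rate = mu * efficiency = 29.8 * 0.85 = 25.33 per hour

25.33 per hour


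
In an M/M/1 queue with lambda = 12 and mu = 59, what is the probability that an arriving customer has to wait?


P(wait) = rho = lambda/mu = 12/59 = 0.2034

0.2034


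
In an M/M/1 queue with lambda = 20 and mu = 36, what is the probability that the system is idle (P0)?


P0 = 1 - rho = 1 - 20/36 = 0.4444

0.4444


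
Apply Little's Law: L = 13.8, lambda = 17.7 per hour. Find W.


W = L / lambda = 13.8 / 17.7 = 0.7797 hours

0.7797 hours


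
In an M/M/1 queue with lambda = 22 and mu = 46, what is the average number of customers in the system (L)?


rho = 22/46; L = rho/(1-rho) = 0.92

0.92


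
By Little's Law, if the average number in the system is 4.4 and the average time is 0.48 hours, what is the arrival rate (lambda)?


lambda = L / W = 4.4 / 0.48 = 9.17 per hour

9.17 per hour


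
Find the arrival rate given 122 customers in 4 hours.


lambda = total arrivals / time = 122 / 4 = 30.5 per hour

30.5 per hour


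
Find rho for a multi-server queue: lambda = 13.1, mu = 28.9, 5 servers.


rho = lambda / (c * mu) = 13.1 / (5 * 28.9) = 0.0907

0.0907


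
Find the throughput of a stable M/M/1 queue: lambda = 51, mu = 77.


For a stable queue (lambda < mu), throughput = lambda = 51 per hour

51 per hour


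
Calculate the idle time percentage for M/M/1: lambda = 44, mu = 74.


Idle fraction = (1 - rho) * 100 = (1 - 44/74) * 100 = 40.5%

40.5%


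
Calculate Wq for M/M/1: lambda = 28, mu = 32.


rho = 28/32; Wq = rho/(mu - lambda) = 0.2188 hours

0.2188 hours


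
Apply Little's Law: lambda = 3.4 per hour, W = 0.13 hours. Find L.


L = lambda * W = 3.4 * 0.13 = 0.44

0.44


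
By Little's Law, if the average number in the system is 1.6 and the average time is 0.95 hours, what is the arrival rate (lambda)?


lambda = L / W = 1.6 / 0.95 = 1.68 per hour

1.68 per hour


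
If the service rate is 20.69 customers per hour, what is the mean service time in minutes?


Mean service time = 60/mu = 60/20.69 = 2.9 minutes

2.9 minutes


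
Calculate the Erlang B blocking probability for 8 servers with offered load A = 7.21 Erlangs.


B(N,A) = (A^N/N!) / sum(A^k/k!, k=0..N) with N=8, A=7.21 = 0.1909

0.1909


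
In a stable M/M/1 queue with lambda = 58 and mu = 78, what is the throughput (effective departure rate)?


For a stable queue (lambda < mu), throughput = lambda = 58 per hour

58 per hour


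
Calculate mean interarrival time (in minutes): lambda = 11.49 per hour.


Mean interarrival time = 60/lambda = 60/11.49 = 5.22 minutes

5.22 minutes


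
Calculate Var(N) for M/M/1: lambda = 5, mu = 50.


rho = 5/50; Var(N) = rho/(1-rho)^2 = 0.12

0.12


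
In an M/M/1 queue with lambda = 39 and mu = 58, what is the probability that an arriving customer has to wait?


P(wait) = rho = lambda/mu = 39/58 = 0.6724

0.6724


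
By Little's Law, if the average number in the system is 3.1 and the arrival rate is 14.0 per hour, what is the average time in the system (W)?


W = L / lambda = 3.1 / 14.0 = 0.2214 hours

0.2214 hours


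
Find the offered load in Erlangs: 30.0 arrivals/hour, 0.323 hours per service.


Offered load a = lambda * E[S] = 30.0 * 0.323 = 9.69 Erlangs

9.69 Erlangs


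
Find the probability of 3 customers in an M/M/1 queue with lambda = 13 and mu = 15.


rho = 13/15; P(n) = (1-rho)*rho^n = (1-13/15)*(13/15)^3 = 0.0868

0.0868


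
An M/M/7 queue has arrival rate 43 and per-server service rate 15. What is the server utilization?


rho = lambda/(c*mu) = 43/(7*15) = 0.4095

0.4095


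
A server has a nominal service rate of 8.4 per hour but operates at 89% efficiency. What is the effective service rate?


Effective rate = mu * efficiency = 8.4 * 0.89 = 7.48 per hour

7.48 per hour


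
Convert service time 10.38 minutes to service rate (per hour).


mu = 60 / avg_service_time = 60 / 10.38 = 5.78 per hour

5.78 per hour


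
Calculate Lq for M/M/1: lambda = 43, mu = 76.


rho = 43/76; Lq = rho^2/(1-rho) = 0.74

0.74


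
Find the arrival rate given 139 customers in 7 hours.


lambda = total arrivals / time = 139 / 7 = 19.86 per hour

19.86 per hour


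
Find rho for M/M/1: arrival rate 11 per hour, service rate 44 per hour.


rho = lambda/mu = 11/44 = 0.25

0.25


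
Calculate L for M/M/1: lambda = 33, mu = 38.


rho = 33/38; L = rho/(1-rho) = 6.6

6.6


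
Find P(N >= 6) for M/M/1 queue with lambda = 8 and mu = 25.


P(N >= 6) = rho^6 = (8/25)^6 = 0.0011

0.0011


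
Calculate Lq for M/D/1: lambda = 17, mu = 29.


M/D/1: Lq = rho^2 / (2*(1-rho)) where rho = 17/29; Lq = 0.42

0.42


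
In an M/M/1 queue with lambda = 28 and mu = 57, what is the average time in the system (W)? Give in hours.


W = 1/(mu - lambda) = 1/(57 - 28) = 0.0345 hours

0.0345 hours


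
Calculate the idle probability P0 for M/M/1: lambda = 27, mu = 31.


P0 = 1 - rho = 1 - 27/31 = 0.129

0.129


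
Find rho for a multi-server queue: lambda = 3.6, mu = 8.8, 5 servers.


rho = lambda / (c * mu) = 3.6 / (5 * 8.8) = 0.0818

0.0818


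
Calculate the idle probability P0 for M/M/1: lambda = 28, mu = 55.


P0 = 1 - rho = 1 - 28/55 = 0.4909

0.4909


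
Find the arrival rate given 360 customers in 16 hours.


lambda = total arrivals / time = 360 / 16 = 22.5 per hour

22.5 per hour


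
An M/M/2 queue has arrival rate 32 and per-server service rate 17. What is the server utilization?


rho = lambda/(c*mu) = 32/(2*17) = 0.9412

0.9412


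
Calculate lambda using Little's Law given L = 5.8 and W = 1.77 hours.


lambda = L / W = 5.8 / 1.77 = 3.28 per hour

3.28 per hour


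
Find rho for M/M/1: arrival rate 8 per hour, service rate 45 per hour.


rho = lambda/mu = 8/45 = 0.1778

0.1778


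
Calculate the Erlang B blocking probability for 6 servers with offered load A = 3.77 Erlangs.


B(N,A) = (A^N/N!) / sum(A^k/k!, k=0..N) with N=6, A=3.77 = 0.1008

0.1008


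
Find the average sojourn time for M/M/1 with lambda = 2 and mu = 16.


W = 1/(mu - lambda) = 1/(16 - 2) = 0.0714 hours

0.0714 hours


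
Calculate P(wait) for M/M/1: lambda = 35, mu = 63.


P(wait) = rho = lambda/mu = 35/63 = 0.5556

0.5556


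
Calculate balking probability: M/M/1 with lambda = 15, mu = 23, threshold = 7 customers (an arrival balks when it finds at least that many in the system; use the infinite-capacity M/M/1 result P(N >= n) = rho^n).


P(N >= 7) = rho^7 = (15/23)^7 = 0.0502

0.0502


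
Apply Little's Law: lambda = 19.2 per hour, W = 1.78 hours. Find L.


L = lambda * W = 19.2 * 1.78 = 34.18

34.18


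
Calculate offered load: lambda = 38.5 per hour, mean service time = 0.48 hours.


Offered load a = lambda * E[S] = 38.5 * 0.48 = 18.48 Erlangs

18.48 Erlangs


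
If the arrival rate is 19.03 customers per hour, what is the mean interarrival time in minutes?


Mean interarrival time = 60/lambda = 60/19.03 = 3.15 minutes

3.15 minutes


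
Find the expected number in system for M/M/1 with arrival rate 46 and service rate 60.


rho = 46/60; L = rho/(1-rho) = 3.29

3.29


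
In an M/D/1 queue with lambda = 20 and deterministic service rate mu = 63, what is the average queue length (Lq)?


M/D/1: Lq = rho^2 / (2*(1-rho)) where rho = 20/63; Lq = 0.07

0.07


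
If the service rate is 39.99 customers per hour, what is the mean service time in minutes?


Mean service time = 60/mu = 60/39.99 = 1.5 minutes

1.5 minutes


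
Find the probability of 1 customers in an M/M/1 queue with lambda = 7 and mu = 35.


rho = 7/35; P(n) = (1-rho)*rho^n = (1-7/35)*(7/35)^1 = 0.16

0.16


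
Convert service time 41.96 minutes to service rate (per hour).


mu = 60 / avg_service_time = 60 / 41.96 = 1.43 per hour

1.43 per hour


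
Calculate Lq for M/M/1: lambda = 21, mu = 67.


rho = 21/67; Lq = rho^2/(1-rho) = 0.14

0.14


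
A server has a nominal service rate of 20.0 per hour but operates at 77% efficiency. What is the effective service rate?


Effective rate = mu * efficiency = 20.0 * 0.77 = 15.4 per hour

15.4 per hour


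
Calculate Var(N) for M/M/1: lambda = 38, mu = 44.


rho = 38/44; Var(N) = rho/(1-rho)^2 = 46.44

46.44


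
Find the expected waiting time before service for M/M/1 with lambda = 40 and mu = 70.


rho = 40/70; Wq = rho/(mu - lambda) = 0.019 hours

0.019 hours


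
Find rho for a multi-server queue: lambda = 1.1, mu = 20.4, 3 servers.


rho = lambda / (c * mu) = 1.1 / (3 * 20.4) = 0.018

0.018


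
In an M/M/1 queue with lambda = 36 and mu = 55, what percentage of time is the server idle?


Idle fraction = (1 - rho) * 100 = (1 - 36/55) * 100 = 34.5%

34.5%


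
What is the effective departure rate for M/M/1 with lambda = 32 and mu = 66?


For a stable queue (lambda < mu), throughput = lambda = 32 per hour

32 per hour


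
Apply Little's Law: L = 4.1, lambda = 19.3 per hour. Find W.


W = L / lambda = 4.1 / 19.3 = 0.2124 hours

0.2124 hours


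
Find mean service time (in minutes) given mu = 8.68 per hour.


Mean service time = 60/mu = 60/8.68 = 6.91 minutes

6.91 minutes


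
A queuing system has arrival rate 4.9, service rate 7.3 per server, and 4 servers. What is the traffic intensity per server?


rho = lambda / (c * mu) = 4.9 / (4 * 7.3) = 0.1678

0.1678


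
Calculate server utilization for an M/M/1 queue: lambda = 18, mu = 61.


rho = lambda/mu = 18/61 = 0.2951

0.2951


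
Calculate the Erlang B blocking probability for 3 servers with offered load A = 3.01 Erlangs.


B(N,A) = (A^N/N!) / sum(A^k/k!, k=0..N) with N=3, A=3.01 = 0.3474

0.3474


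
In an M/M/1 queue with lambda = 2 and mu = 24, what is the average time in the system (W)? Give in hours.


W = 1/(mu - lambda) = 1/(24 - 2) = 0.0455 hours

0.0455 hours


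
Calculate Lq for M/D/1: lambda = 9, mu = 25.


M/D/1: Lq = rho^2 / (2*(1-rho)) where rho = 9/25; Lq = 0.1

0.1


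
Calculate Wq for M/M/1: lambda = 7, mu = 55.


rho = 7/55; Wq = rho/(mu - lambda) = 0.0027 hours

0.0027 hours


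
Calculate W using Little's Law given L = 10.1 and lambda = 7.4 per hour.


W = L / lambda = 10.1 / 7.4 = 1.3649 hours

1.3649 hours


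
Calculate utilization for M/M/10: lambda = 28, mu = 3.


rho = lambda/(c*mu) = 28/(10*3) = 0.9333

0.9333


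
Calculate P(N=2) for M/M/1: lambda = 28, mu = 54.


rho = 28/54; P(n) = (1-rho)*rho^n = (1-28/54)*(28/54)^2 = 0.1295

0.1295


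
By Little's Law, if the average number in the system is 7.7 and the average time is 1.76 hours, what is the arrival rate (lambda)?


lambda = L / W = 7.7 / 1.76 = 4.38 per hour

4.38 per hour


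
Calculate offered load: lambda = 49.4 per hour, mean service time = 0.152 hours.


Offered load a = lambda * E[S] = 49.4 * 0.152 = 7.51 Erlangs

7.51 Erlangs


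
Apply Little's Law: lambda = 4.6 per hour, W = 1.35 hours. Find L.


L = lambda * W = 4.6 * 1.35 = 6.21

6.21


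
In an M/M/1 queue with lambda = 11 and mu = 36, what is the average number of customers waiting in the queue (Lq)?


rho = 11/36; Lq = rho^2/(1-rho) = 0.13

0.13


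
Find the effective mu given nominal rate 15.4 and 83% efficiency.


Effective rate = mu * efficiency = 15.4 * 0.83 = 12.78 per hour

12.78 per hour


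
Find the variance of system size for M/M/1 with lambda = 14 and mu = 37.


rho = 14/37; Var(N) = rho/(1-rho)^2 = 0.98

0.98


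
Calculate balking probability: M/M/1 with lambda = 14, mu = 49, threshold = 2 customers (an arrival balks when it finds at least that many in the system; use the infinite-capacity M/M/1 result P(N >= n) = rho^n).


P(N >= 2) = rho^2 = (14/49)^2 = 0.0816

0.0816


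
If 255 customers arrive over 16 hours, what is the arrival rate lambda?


lambda = total arrivals / time = 255 / 16 = 15.94 per hour

15.94 per hour


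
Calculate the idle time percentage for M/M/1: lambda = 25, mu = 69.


Idle fraction = (1 - rho) * 100 = (1 - 25/69) * 100 = 63.8%

63.8%


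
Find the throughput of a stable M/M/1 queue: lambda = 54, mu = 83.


For a stable queue (lambda < mu), throughput = lambda = 54 per hour

54 per hour


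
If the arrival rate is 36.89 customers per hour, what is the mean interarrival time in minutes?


Mean interarrival time = 60/lambda = 60/36.89 = 1.63 minutes

1.63 minutes


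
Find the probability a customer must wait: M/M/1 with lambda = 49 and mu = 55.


P(wait) = rho = lambda/mu = 49/55 = 0.8909

0.8909


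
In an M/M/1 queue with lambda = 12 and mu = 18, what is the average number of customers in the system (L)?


rho = 12/18; L = rho/(1-rho) = 2.0

2.0


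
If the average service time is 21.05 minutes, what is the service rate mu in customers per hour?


mu = 60 / avg_service_time = 60 / 21.05 = 2.85 per hour

2.85 per hour


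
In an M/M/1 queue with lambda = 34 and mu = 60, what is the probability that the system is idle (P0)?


P0 = 1 - rho = 1 - 34/60 = 0.4333

0.4333


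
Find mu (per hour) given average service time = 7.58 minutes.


mu = 60 / avg_service_time = 60 / 7.58 = 7.92 per hour

7.92 per hour


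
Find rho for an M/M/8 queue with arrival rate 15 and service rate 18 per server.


rho = lambda/(c*mu) = 15/(8*18) = 0.1042

0.1042


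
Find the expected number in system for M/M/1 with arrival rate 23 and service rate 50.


rho = 23/50; L = rho/(1-rho) = 0.85

0.85


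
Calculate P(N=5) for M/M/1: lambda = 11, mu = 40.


rho = 11/40; P(n) = (1-rho)*rho^n = (1-11/40)*(11/40)^5 = 0.0011

0.0011


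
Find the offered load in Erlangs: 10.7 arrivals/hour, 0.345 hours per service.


Offered load a = lambda * E[S] = 10.7 * 0.345 = 3.69 Erlangs

3.69 Erlangs


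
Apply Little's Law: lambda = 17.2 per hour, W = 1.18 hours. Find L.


L = lambda * W = 17.2 * 1.18 = 20.3

20.3


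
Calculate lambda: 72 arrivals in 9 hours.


lambda = total arrivals / time = 72 / 9 = 8.0 per hour

8.0 per hour


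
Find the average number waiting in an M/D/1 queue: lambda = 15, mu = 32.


M/D/1: Lq = rho^2 / (2*(1-rho)) where rho = 15/32; Lq = 0.21

0.21


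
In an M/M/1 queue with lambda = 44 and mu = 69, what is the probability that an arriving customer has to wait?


P(wait) = rho = lambda/mu = 44/69 = 0.6377

0.6377


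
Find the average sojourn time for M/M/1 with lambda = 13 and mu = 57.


W = 1/(mu - lambda) = 1/(57 - 13) = 0.0227 hours

0.0227 hours


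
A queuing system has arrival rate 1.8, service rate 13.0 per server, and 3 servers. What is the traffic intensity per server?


rho = lambda / (c * mu) = 1.8 / (3 * 13.0) = 0.0462

0.0462


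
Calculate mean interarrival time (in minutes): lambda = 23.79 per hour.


Mean interarrival time = 60/lambda = 60/23.79 = 2.52 minutes

2.52 minutes


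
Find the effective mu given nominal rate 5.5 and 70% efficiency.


Effective rate = mu * efficiency = 5.5 * 0.7 = 3.85 per hour

3.85 per hour


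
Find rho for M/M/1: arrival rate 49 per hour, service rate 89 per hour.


rho = lambda/mu = 49/89 = 0.5506

0.5506


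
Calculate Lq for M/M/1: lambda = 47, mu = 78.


rho = 47/78; Lq = rho^2/(1-rho) = 0.91

0.91


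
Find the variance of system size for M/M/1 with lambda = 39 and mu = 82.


rho = 39/82; Var(N) = rho/(1-rho)^2 = 1.73

1.73


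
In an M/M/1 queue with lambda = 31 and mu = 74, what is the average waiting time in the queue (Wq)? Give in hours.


rho = 31/74; Wq = rho/(mu - lambda) = 0.0097 hours

0.0097 hours


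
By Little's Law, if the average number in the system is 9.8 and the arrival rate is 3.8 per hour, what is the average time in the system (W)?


W = L / lambda = 9.8 / 3.8 = 2.5789 hours

2.5789 hours


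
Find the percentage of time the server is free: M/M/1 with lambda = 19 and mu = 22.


Idle fraction = (1 - rho) * 100 = (1 - 19/22) * 100 = 13.6%

13.6%


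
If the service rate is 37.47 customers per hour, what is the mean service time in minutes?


Mean service time = 60/mu = 60/37.47 = 1.6 minutes

1.6 minutes


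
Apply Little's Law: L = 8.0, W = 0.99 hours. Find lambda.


lambda = L / W = 8.0 / 0.99 = 8.08 per hour

8.08 per hour


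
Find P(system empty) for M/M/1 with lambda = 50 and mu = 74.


P0 = 1 - rho = 1 - 50/74 = 0.3243

0.3243


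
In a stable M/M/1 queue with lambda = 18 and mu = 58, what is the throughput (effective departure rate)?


For a stable queue (lambda < mu), throughput = lambda = 18 per hour

18 per hour


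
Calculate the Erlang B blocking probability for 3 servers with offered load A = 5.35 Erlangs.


B(N,A) = (A^N/N!) / sum(A^k/k!, k=0..N) with N=3, A=5.35 = 0.5526

0.5526


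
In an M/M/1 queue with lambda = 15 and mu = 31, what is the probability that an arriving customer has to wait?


P(wait) = rho = lambda/mu = 15/31 = 0.4839

0.4839


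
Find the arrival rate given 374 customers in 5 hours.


lambda = total arrivals / time = 374 / 5 = 74.8 per hour

74.8 per hour


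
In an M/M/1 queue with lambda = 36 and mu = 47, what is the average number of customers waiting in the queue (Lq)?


rho = 36/47; Lq = rho^2/(1-rho) = 2.51

2.51


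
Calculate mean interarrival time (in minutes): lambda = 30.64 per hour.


Mean interarrival time = 60/lambda = 60/30.64 = 1.96 minutes

1.96 minutes


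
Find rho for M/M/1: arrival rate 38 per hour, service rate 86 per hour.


rho = lambda/mu = 38/86 = 0.4419

0.4419


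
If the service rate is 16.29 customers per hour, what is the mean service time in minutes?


Mean service time = 60/mu = 60/16.29 = 3.68 minutes

3.68 minutes


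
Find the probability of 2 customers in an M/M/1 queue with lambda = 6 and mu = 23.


rho = 6/23; P(n) = (1-rho)*rho^n = (1-6/23)*(6/23)^2 = 0.0503

0.0503


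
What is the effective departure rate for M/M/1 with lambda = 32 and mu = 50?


For a stable queue (lambda < mu), throughput = lambda = 32 per hour

32 per hour


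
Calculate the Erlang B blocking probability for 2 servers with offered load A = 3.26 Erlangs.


B(N,A) = (A^N/N!) / sum(A^k/k!, k=0..N) with N=2, A=3.26 = 0.555

0.555


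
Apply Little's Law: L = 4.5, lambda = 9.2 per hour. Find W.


W = L / lambda = 4.5 / 9.2 = 0.4891 hours

0.4891 hours


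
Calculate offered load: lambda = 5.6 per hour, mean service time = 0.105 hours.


Offered load a = lambda * E[S] = 5.6 * 0.105 = 0.59 Erlangs

0.59 Erlangs


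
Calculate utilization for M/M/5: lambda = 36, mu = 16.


rho = lambda/(c*mu) = 36/(5*16) = 0.45

0.45


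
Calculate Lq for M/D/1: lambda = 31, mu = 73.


M/D/1: Lq = rho^2 / (2*(1-rho)) where rho = 31/73; Lq = 0.16

0.16


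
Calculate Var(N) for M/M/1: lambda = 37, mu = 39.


rho = 37/39; Var(N) = rho/(1-rho)^2 = 360.75

360.75


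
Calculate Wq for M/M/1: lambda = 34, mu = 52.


rho = 34/52; Wq = rho/(mu - lambda) = 0.0363 hours

0.0363 hours


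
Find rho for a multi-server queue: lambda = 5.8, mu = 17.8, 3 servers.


rho = lambda / (c * mu) = 5.8 / (3 * 17.8) = 0.1086

0.1086


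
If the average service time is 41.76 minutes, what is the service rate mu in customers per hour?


mu = 60 / avg_service_time = 60 / 41.76 = 1.44 per hour

1.44 per hour


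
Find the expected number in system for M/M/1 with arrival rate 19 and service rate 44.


rho = 19/44; L = rho/(1-rho) = 0.76

0.76


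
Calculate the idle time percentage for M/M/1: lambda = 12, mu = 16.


Idle fraction = (1 - rho) * 100 = (1 - 12/16) * 100 = 25.0%

25.0%


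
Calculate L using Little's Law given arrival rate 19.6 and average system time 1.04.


L = lambda * W = 19.6 * 1.04 = 20.38

20.38


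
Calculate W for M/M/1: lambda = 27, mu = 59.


W = 1/(mu - lambda) = 1/(59 - 27) = 0.0313 hours

0.0313 hours


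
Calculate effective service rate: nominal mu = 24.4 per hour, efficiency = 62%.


Effective rate = mu * efficiency = 24.4 * 0.62 = 15.13 per hour

15.13 per hour


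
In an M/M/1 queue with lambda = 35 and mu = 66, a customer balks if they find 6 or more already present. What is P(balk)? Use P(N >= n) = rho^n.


P(N >= 6) = rho^6 = (35/66)^6 = 0.0222

0.0222


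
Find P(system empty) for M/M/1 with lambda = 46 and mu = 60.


P0 = 1 - rho = 1 - 46/60 = 0.2333

0.2333


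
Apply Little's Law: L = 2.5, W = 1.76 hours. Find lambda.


lambda = L / W = 2.5 / 1.76 = 1.42 per hour

1.42 per hour


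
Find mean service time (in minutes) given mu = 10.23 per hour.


Mean service time = 60/mu = 60/10.23 = 5.87 minutes

5.87 minutes


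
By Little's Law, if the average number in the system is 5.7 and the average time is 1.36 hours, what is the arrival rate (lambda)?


lambda = L / W = 5.7 / 1.36 = 4.19 per hour

4.19 per hour


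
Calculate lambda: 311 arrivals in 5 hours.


lambda = total arrivals / time = 311 / 5 = 62.2 per hour

62.2 per hour


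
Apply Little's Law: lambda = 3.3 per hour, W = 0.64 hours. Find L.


L = lambda * W = 3.3 * 0.64 = 2.11

2.11
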